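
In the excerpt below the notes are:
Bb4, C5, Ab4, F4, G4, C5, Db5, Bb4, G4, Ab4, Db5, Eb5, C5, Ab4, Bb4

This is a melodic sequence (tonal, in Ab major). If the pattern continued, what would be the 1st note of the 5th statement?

F5

The unit is 5 notes. Position-1 pitches of the 3 shown cells: Bb4, C5, Db5.
Extending up a 2nd: Eb5 → F5.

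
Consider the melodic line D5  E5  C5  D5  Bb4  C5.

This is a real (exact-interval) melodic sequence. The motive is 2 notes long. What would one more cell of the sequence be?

The 2-note cells begin on D5, C5, Bb4 — each down a 2nd from the last.
Statement 4 starts on Ab4 and keeps the same exact contour: Ab4 Bb4.

Ab4 Bb4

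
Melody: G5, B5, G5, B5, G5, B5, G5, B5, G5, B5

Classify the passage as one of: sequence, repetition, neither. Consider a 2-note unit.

Each 2-note cell is identical (G5 B5), restated at the same pitch.

repetition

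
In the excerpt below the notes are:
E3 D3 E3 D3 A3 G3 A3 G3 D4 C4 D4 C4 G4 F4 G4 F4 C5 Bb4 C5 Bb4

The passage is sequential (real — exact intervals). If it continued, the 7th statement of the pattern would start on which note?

Bb5

Taking 4-note groups, the heads are E3, A3, D4, G4, C5: the pattern moves up a 4th.
Continuing: F5 → Bb5. Statement 7 starts on Bb5.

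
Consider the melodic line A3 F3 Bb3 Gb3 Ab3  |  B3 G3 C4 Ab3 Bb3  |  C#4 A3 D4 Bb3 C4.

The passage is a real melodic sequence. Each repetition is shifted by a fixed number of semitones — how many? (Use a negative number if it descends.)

Taking 5-note groups, the heads are A3, B3, C#4: the pattern moves up a 2nd.
A3→B3 is 59 − 57 = 2 semitones.

2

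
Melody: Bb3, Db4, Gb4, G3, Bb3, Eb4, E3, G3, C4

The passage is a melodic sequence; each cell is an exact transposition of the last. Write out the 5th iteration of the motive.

A#2 C#3 F#3

The 3-note cells begin on Bb3, G3, E3 — each down a 3rd from the last.
Continuing the starts: C#3 → A#2.
Statement 5 starts on A#2 and keeps the same exact contour: A#2 C#3 F#3.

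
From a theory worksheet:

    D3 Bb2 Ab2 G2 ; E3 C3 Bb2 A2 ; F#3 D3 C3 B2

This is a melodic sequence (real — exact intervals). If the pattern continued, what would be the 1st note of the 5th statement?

A#3

The unit is 4 notes. Position-1 pitches of the 3 shown cells: D3, E3, F#3.
Extending up a 2nd: G#3 → A#3.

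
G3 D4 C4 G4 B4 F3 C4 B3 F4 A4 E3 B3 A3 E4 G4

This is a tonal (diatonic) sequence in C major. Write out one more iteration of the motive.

The 5-note cells begin on G3, F3, E3 — each down a 2nd from the last.
So cell 4 is D3 A3 G3 D4 F4.

D3 A3 G3 D4 F4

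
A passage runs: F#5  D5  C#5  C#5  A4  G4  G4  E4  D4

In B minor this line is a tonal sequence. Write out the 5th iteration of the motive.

The 3-note cells begin on F#5, C#5, G4 — each down a 4th from the last.
Continuing the starts: D4 → A3.
From A3 the diatonic shape gives A3 F#3 E3.

A3 F#3 E3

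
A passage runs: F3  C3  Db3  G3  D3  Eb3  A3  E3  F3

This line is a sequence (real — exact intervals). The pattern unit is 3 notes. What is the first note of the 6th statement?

With a 3-note motive the entries are F3, G3, A3, each up a 2nd from the previous.
Extending the heads up a 2nd: B3 → C#4 → D#4.

D#4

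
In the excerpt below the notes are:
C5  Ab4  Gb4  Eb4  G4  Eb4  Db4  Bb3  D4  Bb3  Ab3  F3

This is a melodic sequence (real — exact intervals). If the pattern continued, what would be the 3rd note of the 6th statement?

F2

Grouping in 4s, the 3rd note of each cell is Gb4, Db4, Ab3.
Carrying that down a 4th forward: Eb3 → Bb2 → F2.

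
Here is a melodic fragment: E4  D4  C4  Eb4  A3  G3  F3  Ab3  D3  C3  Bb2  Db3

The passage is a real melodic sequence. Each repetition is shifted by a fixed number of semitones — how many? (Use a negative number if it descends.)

-7

Taking 4-note groups, the heads are E4, A3, D3: the pattern moves down a 5th.
E4→A3 is 57 − 64 = -7 semitones.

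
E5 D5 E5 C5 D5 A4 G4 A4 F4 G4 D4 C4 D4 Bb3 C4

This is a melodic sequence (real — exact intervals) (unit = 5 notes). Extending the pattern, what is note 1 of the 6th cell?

With 5-note cells, note 1 of each statement runs E5, A4, D4.
Carrying that down a 5th forward: G3 → C3 → F2.

F2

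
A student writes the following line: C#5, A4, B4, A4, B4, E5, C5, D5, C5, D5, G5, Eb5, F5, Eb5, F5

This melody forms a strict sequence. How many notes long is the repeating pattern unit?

5

Try groups of 5 (3 cells in 15 notes):
C#5 A4 B4 A4 B4 | E5 C5 D5 C5 D5 | G5 Eb5 F5 Eb5 F5
That's a consistent up a 3rd shift per cell, and no other grouping gives one.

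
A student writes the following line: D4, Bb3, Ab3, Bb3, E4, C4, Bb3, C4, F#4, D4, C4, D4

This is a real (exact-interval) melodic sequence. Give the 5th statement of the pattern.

The 4-note cells begin on D4, E4, F#4 — each up a 2nd from the last.
Extending up a 2nd: G#4 → A#4.
So cell 5 is A#4 F#4 E4 F#4.

A#4 F#4 E4 F#4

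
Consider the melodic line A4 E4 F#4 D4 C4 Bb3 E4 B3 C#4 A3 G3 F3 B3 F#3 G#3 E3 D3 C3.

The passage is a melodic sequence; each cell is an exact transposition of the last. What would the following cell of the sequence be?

Unit = 6 notes; the statements start on A4, E4, B3, moving down a 4th each time.
So cell 4 is F#3 C#3 D#3 B2 A2 G2.

F#3 C#3 D#3 B2 A2 G2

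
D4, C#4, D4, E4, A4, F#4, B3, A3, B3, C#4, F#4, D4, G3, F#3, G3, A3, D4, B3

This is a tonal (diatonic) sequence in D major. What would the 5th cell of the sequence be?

The 6-note cells begin on D4, B3, G3 — each down a 3rd from the last.
Carrying on: E3 → C#3.
From C#3 the diatonic shape gives C#3 B2 C#3 D3 G3 E3.

C#3 B2 C#3 D3 G3 E3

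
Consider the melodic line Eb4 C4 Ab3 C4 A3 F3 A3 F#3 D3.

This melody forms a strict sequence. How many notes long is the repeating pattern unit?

3

Try groups of 3 (3 cells in 9 notes):
Eb4 C4 Ab3 | C4 A3 F3 | A3 F#3 D3
That's a consistent down a 3rd shift per cell, and no other grouping gives one.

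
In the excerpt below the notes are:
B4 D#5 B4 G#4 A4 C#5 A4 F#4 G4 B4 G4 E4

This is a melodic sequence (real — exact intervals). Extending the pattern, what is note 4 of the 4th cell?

Grouping in 4s, the 4th note of each cell is G#4, F#4, E4.
Each moves down a 2nd; the next is D4.

D4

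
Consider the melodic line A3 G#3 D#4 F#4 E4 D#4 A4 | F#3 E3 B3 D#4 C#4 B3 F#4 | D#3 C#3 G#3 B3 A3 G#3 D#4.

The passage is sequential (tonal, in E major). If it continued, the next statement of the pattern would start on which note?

Taking 7-note groups, the heads are A3, F#3, D#3: the pattern moves down a 3rd.
The next head, down a 3rd from D#3, is B2.

B2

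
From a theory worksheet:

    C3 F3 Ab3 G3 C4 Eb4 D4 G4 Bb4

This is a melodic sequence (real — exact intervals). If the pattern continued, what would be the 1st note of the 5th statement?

E5

The unit is 3 notes. Position-1 pitches of the 3 shown cells: C3, G3, D4.
Extending up a 5th: A4 → E5.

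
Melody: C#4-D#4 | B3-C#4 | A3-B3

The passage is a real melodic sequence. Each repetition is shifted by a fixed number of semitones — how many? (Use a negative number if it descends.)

Unit = 2 notes; the statements start on C#4, B3, A3, moving down a 2nd each time.
C#4→B3 is 59 − 61 = -2 semitones.

-2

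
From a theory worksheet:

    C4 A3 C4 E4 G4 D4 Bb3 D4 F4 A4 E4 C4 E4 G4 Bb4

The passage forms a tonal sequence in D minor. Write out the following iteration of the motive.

F4 D4 F4 A4 C5

The 5-note cells begin on C4, D4, E4 — each up a 2nd from the last.
From F4 the diatonic shape gives F4 D4 F4 A4 C5.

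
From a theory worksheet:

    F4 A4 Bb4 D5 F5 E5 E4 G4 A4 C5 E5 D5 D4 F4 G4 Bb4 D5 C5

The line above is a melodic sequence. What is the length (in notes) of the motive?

There are 18 notes; a 6-note unit gives 3 cells:
F4 A4 Bb4 D5 F5 E5 | E4 G4 A4 C5 E5 D5 | D4 F4 G4 Bb4 D5 C5
That's a consistent down a 2nd shift per cell, and no other grouping gives one.

6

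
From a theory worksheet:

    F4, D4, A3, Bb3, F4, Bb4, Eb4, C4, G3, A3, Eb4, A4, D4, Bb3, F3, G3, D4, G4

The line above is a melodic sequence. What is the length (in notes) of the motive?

18 notes total. Splitting into 3 groups of 6:
F4 D4 A3 Bb3 F4 Bb4 | Eb4 C4 G3 A3 Eb4 A4 | D4 Bb3 F3 G3 D4 G4
Each cell is the previous one down a 2nd — so the unit is 6 notes.

6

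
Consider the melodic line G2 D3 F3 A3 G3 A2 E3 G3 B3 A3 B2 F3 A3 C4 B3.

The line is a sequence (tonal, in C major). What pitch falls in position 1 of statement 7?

F3

The unit is 5 notes. Position-1 pitches of the 3 shown cells: G2, A2, B2.
Each moves up a 2nd. Continuing: C3 → D3 → E3 → F3.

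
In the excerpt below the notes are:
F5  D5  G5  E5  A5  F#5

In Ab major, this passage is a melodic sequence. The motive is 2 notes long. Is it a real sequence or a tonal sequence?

Each cell has the same semitone pattern (-3,) — intervals are preserved exactly.
And D5 lies outside Ab major, so the sequence is real rather than tonal.

real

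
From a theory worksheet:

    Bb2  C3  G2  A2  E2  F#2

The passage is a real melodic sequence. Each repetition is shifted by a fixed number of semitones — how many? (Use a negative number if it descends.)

The 2-note cells begin on Bb2, G2, E2 — each down a 3rd from the last.
Counting half-steps from Bb2 to G2: -3.

-3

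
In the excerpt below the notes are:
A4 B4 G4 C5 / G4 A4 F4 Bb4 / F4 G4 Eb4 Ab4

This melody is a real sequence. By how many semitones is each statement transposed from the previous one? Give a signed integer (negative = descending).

Unit = 4 notes; the statements start on A4, G4, F4, moving down a 2nd each time.
Counting half-steps from A4 to G4: -2.

-2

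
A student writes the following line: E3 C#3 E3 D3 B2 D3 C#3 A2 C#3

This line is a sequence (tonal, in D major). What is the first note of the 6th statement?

G2

With a 3-note motive the entries are E3, D3, C#3, each down a 2nd from the previous.
Extending the heads down a 2nd: B2 → A2 → G2.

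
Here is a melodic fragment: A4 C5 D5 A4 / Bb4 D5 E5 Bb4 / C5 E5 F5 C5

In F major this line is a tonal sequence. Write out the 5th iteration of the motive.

With a 4-note motive the entries are A4, Bb4, C5, each up a 2nd from the previous.
Continuing the starts: D5 → E5.
So cell 5 is E5 G5 A5 E5.

E5 G5 A5 E5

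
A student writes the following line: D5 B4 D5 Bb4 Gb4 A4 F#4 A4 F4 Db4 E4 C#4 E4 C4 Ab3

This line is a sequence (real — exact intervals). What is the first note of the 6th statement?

The 5-note cells begin on D5, A4, E4 — each down a 4th from the last.
Extending the heads down a 4th: B3 → F#3 → C#3.

C#3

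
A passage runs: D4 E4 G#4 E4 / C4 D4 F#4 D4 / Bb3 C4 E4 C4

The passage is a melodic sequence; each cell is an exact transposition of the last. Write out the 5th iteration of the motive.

Gb3 Ab3 C4 Ab3

With a 4-note motive the entries are D4, C4, Bb3, each down a 2nd from the previous.
Extending down a 2nd: Ab3 → Gb3.
From Gb3 the exact shape gives Gb3 Ab3 C4 Ab3.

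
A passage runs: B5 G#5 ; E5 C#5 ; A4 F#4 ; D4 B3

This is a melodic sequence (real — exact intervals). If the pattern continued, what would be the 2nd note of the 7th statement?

D2

Grouping in 2s, the 2nd note of each cell is G#5, C#5, F#4, B3.
Extending down a 5th: E3 → A2 → D2.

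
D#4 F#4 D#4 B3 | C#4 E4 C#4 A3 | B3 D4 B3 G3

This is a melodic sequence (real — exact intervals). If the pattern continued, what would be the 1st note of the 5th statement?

Grouping in 4s, the 1st note of each cell is D#4, C#4, B3.
Extending down a 2nd: A3 → G3.

G3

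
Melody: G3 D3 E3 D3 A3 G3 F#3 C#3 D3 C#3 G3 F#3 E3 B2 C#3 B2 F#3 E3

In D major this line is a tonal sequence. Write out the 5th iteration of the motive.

With a 6-note motive the entries are G3, F#3, E3, each down a 2nd from the previous.
Extending down a 2nd: D3 → C#3.
Statement 5 starts on C#3 and keeps the same diatonic contour: C#3 G2 A2 G2 D3 C#3.

C#3 G2 A2 G2 D3 C#3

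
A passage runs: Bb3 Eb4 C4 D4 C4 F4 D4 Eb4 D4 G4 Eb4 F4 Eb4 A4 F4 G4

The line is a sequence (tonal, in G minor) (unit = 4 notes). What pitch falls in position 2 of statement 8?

Eb5

Grouping in 4s, the 2nd note of each cell is Eb4, F4, G4, A4.
Extending up a 2nd: Bb4 → C5 → D5 → Eb5.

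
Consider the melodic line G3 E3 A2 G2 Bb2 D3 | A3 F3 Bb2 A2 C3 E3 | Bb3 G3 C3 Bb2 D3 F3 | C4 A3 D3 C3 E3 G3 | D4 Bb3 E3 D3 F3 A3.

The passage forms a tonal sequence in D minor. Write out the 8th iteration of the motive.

The 6-note cells begin on G3, A3, Bb3, C4, D4 — each up a 2nd from the last.
Extending up a 2nd: E4 → F4 → G4.
So cell 8 is G4 E4 A3 G3 Bb3 D4.

G4 E4 A3 G3 Bb3 D4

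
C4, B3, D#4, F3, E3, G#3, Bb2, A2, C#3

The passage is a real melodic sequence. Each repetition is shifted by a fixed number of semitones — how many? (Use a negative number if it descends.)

-7

Taking 3-note groups, the heads are C4, F3, Bb2: the pattern moves down a 5th.
Counting half-steps from C4 to F3: -7.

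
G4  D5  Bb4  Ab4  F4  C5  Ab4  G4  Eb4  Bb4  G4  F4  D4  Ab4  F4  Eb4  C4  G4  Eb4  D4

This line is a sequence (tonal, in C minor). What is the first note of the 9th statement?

F3

With a 4-note motive the entries are G4, F4, Eb4, D4, C4, each down a 2nd from the previous.
Continuing: Bb3 → Ab3 → G3 → F3. Statement 9 starts on F3.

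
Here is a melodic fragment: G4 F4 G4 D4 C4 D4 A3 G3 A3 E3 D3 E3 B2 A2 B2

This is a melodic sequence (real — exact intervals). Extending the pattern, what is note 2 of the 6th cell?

With 3-note cells, note 2 of each statement runs F4, C4, G3, D3, A2.
From A2, down a 4th gives E2.

E2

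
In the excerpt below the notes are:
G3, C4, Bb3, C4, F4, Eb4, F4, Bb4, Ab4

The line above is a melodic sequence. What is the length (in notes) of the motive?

Try groups of 3 (3 cells in 9 notes):
G3 C4 Bb3 | C4 F4 Eb4 | F4 Bb4 Ab4
That's a consistent up a 4th shift per cell, and no other grouping gives one.

3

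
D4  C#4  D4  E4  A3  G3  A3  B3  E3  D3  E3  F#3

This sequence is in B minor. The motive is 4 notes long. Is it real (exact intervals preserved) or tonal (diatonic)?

tonal

Every note is diatonic to B minor.
Cell 1 has -1 semitones from note 1 to 2, but cell 2 has -2 — the interval quality changes while the contour stays the same, which is the hallmark of a tonal sequence.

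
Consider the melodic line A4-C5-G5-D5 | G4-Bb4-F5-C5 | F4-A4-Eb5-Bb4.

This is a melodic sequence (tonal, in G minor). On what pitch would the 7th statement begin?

Taking 4-note groups, the heads are A4, G4, F4: the pattern moves down a 2nd.
Extending the heads down a 2nd: Eb4 → D4 → C4 → Bb3.

Bb3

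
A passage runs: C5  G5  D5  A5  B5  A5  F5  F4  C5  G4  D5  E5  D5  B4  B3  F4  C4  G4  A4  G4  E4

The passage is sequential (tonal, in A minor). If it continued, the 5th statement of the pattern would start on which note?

With a 7-note motive the entries are C5, F4, B3, each down a 5th from the previous.
Extending the heads down a 5th: E3 → A2.

A2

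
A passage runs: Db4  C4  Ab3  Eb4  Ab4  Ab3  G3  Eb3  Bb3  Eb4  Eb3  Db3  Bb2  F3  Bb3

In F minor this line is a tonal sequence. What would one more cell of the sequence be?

Taking 5-note groups, the heads are Db4, Ab3, Eb3: the pattern moves down a 4th.
Statement 4 starts on Bb2 and keeps the same diatonic contour: Bb2 Ab2 F2 C3 F3.

Bb2 Ab2 F2 C3 F3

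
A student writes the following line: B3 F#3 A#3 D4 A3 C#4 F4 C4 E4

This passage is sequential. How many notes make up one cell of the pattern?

3

Try groups of 3 (3 cells in 9 notes):
B3 F#3 A#3 | D4 A3 C#4 | F4 C4 E4
That's a consistent up a 3rd shift per cell, and no other grouping gives one.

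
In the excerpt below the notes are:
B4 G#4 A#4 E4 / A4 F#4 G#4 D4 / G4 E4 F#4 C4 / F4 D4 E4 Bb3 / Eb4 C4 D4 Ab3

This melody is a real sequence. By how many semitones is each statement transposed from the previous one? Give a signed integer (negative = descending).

-2

Unit = 4 notes; the statements start on B4, A4, G4, F4, Eb4, moving down a 2nd each time.
B4→A4 is 69 − 71 = -2 semitones.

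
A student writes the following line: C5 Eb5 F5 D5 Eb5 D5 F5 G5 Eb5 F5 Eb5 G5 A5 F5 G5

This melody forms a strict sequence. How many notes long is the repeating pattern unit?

15 notes total. Splitting into 3 groups of 5:
C5 Eb5 F5 D5 Eb5 | D5 F5 G5 Eb5 F5 | Eb5 G5 A5 F5 G5
Each cell is the previous one up a 2nd — so the unit is 5 notes.

5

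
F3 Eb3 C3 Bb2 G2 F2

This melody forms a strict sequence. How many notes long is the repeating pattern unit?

There are 6 notes; a 2-note unit gives 3 cells:
F3 Eb3 | C3 Bb2 | G2 F2
Every group is a transposition down a 4th of the one before; no shorter unit works.

2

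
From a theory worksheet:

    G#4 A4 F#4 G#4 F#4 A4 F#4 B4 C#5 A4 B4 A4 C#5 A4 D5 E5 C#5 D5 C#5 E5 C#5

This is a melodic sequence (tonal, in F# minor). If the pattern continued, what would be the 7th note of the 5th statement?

G#5

The unit is 7 notes. Position-7 pitches of the 3 shown cells: F#4, A4, C#5.
Carrying that up a 3rd forward: E5 → G#5.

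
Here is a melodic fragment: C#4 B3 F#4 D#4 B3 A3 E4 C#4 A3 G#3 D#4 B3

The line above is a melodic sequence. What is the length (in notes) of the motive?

Try groups of 4 (3 cells in 12 notes):
C#4 B3 F#4 D#4 | B3 A3 E4 C#4 | A3 G#3 D#4 B3
Each cell is the previous one down a 2nd — so the unit is 4 notes.

4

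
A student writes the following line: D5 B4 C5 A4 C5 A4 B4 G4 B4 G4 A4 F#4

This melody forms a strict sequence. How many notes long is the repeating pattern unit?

Try groups of 4 (3 cells in 12 notes):
D5 B4 C5 A4 | C5 A4 B4 G4 | B4 G4 A4 F#4
Every group is a transposition down a 2nd of the one before; no shorter unit works.

4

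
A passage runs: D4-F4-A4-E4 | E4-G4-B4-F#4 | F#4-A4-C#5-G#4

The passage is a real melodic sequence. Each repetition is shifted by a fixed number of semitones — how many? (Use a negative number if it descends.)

The 4-note cells begin on D4, E4, F#4 — each up a 2nd from the last.
Counting half-steps from D4 to E4: 2.

2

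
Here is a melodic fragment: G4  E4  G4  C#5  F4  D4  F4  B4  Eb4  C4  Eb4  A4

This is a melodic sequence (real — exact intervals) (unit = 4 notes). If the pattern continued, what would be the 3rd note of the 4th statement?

Db4

Grouping in 4s, the 3rd note of each cell is G4, F4, Eb4.
Each moves down a 2nd; the next is Db4.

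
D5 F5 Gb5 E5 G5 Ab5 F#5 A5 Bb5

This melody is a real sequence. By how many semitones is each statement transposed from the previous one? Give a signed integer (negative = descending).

2

Taking 3-note groups, the heads are D5, E5, F#5: the pattern moves up a 2nd.
D5→E5 is 76 − 74 = 2 semitones.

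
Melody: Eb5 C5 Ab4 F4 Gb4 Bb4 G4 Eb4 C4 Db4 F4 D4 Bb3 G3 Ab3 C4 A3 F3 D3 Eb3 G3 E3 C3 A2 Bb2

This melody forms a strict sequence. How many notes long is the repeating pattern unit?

Try groups of 5 (5 cells in 25 notes):
Eb5 C5 Ab4 F4 Gb4 | Bb4 G4 Eb4 C4 Db4 | F4 D4 Bb3 G3 Ab3 | C4 A3 F3 D3 Eb3 | G3 E3 C3 A2 Bb2
Every group is a transposition down a 4th of the one before; no shorter unit works.

5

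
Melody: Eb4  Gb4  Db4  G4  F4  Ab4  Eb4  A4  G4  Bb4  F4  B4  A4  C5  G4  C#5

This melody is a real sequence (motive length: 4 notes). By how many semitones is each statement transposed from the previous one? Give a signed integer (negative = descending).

Unit = 4 notes; the statements start on Eb4, F4, G4, A4, moving up a 2nd each time.
Counting half-steps from Eb4 to F4: 2.

2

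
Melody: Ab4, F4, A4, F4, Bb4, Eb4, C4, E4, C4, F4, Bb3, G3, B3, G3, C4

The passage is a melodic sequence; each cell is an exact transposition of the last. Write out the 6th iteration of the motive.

Unit = 5 notes; the statements start on Ab4, Eb4, Bb3, moving down a 4th each time.
Extending down a 4th: F3 → C3 → G2.
Statement 6 starts on G2 and keeps the same exact contour: G2 E2 G#2 E2 A2.

G2 E2 G#2 E2 A2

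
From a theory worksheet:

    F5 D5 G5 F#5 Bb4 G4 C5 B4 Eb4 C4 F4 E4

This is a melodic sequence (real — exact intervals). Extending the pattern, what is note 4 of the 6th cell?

G2

The unit is 4 notes. Position-4 pitches of the 3 shown cells: F#5, B4, E4.
Carrying that down a 5th forward: A3 → D3 → G2.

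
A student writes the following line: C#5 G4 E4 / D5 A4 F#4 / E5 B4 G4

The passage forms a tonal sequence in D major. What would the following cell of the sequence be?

F#5 C#5 A4

With a 3-note motive the entries are C#5, D5, E5, each up a 2nd from the previous.
Statement 4 starts on F#5 and keeps the same diatonic contour: F#5 C#5 A4.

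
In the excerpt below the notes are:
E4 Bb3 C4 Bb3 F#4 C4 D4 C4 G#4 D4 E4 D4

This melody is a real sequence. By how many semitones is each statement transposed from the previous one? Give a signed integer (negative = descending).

With a 4-note motive the entries are E4, F#4, G#4, each up a 2nd from the previous.
E4 to F#4 spans +2 semitones.

2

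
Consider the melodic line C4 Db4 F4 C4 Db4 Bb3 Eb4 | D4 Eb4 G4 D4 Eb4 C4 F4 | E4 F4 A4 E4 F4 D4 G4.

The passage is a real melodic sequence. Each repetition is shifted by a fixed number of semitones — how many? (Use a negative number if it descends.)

2

Taking 7-note groups, the heads are C4, D4, E4: the pattern moves up a 2nd.
C4 to D4 spans +2 semitones.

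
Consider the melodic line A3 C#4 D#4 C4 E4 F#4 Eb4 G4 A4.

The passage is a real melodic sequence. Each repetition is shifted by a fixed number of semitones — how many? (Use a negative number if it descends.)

3

The 3-note cells begin on A3, C4, Eb4 — each up a 3rd from the last.
A3→C4 is 60 − 57 = 3 semitones.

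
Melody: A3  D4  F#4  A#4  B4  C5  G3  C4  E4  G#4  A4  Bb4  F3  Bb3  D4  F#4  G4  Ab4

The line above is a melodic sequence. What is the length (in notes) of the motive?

Try groups of 6 (3 cells in 18 notes):
A3 D4 F#4 A#4 B4 C5 | G3 C4 E4 G#4 A4 Bb4 | F3 Bb3 D4 F#4 G4 Ab4
Every group is a transposition down a 2nd of the one before; no shorter unit works.

6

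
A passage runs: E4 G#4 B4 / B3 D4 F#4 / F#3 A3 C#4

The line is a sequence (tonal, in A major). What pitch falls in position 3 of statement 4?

G#3

With 3-note cells, note 3 of each statement runs B4, F#4, C#4.
One more down a 4th gives G#3.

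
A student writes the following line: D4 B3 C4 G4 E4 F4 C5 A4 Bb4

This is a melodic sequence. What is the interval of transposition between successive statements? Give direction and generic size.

up a 4th

The 3-note cells begin on D4, G4, C5 — each up a 4th from the last.
From D4 to G4: up a 4th.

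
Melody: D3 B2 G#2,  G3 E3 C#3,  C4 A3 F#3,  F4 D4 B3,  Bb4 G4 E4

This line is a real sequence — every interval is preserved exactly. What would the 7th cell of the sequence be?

Ab5 F5 D5

The 3-note cells begin on D3, G3, C4, F4, Bb4 — each up a 4th from the last.
Continuing the starts: Eb5 → Ab5.
From Ab5 the exact shape gives Ab5 F5 D5.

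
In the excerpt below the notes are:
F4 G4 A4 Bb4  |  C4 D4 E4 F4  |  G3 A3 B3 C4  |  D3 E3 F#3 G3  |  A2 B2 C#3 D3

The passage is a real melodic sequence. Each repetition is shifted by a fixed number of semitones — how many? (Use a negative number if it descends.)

With a 4-note motive the entries are F4, C4, G3, D3, A2, each down a 4th from the previous.
F4→C4 is 60 − 65 = -5 semitones.

-5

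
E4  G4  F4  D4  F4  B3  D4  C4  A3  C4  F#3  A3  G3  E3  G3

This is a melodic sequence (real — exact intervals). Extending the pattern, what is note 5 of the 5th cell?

The unit is 5 notes. Position-5 pitches of the 3 shown cells: F4, C4, G3.
Extending down a 4th: D3 → A2.

A2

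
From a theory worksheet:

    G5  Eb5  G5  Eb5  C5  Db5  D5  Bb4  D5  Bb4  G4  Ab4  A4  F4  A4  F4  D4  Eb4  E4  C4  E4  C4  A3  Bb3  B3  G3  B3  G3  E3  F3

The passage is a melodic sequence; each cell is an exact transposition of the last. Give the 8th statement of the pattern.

G#2 E2 G#2 E2 C#2 D2

Taking 6-note groups, the heads are G5, D5, A4, E4, B3: the pattern moves down a 4th.
Extending down a 4th: F#3 → C#3 → G#2.
Statement 8 starts on G#2 and keeps the same exact contour: G#2 E2 G#2 E2 C#2 D2.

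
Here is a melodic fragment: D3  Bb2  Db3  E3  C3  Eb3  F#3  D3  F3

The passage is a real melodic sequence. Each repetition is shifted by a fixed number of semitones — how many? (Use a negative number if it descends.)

2

With a 3-note motive the entries are D3, E3, F#3, each up a 2nd from the previous.
Counting half-steps from D3 to E3: 2.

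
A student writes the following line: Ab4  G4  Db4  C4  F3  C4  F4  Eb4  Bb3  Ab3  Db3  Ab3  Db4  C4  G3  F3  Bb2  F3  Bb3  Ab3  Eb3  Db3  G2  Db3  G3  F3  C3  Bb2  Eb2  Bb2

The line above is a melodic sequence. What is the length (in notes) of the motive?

6

30 notes total. Splitting into 5 groups of 6:
Ab4 G4 Db4 C4 F3 C4 | F4 Eb4 Bb3 Ab3 Db3 Ab3 | Db4 C4 G3 F3 Bb2 F3 | Bb3 Ab3 Eb3 Db3 G2 Db3 | G3 F3 C3 Bb2 Eb2 Bb2
That's a consistent down a 3rd shift per cell, and no other grouping gives one.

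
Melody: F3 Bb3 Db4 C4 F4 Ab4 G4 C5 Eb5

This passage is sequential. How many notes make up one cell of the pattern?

3

There are 9 notes; a 3-note unit gives 3 cells:
F3 Bb3 Db4 | C4 F4 Ab4 | G4 C5 Eb5
Every group is a transposition up a 5th of the one before; no shorter unit works.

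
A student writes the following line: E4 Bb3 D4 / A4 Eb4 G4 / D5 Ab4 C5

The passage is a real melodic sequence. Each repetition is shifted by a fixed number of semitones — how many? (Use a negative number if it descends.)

5

With a 3-note motive the entries are E4, A4, D5, each up a 4th from the previous.
Counting half-steps from E4 to A4: 5.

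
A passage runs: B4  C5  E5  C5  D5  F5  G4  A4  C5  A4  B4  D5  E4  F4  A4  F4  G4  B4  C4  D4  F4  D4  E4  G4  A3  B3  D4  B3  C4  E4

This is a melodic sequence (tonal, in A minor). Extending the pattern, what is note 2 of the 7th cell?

E3

Grouping in 6s, the 2nd note of each cell is C5, A4, F4, D4, B3.
Each moves down a 3rd. Continuing: G3 → E3.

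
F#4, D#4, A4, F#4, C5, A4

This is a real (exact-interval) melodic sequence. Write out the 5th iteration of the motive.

Gb5 Eb5

Unit = 2 notes; the statements start on F#4, A4, C5, moving up a 3rd each time.
Extending up a 3rd: Eb5 → Gb5.
From Gb5 the exact shape gives Gb5 Eb5.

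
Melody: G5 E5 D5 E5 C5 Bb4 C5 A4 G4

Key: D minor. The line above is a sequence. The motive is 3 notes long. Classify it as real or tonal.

tonal

Every note is diatonic to D minor.
Cell 1 has -3 semitones from note 1 to 2, but cell 2 has -4 — the interval quality changes while the contour stays the same, which is the hallmark of a tonal sequence.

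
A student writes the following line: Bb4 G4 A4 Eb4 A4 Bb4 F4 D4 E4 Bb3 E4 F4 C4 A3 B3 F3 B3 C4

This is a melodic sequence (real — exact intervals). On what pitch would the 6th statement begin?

Taking 6-note groups, the heads are Bb4, F4, C4: the pattern moves down a 4th.
Extending the heads down a 4th: G3 → D3 → A2.

A2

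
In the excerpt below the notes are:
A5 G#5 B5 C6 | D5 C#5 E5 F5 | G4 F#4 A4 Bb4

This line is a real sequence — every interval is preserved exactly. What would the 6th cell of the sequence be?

Bb2 A2 C3 Db3

Unit = 4 notes; the statements start on A5, D5, G4, moving down a 5th each time.
Continuing the starts: C4 → F3 → Bb2.
Statement 6 starts on Bb2 and keeps the same exact contour: Bb2 A2 C3 Db3.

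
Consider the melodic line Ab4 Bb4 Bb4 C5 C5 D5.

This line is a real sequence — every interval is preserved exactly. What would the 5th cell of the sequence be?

The 2-note cells begin on Ab4, Bb4, C5 — each up a 2nd from the last.
Carrying on: D5 → E5.
From E5 the exact shape gives E5 F#5.

E5 F#5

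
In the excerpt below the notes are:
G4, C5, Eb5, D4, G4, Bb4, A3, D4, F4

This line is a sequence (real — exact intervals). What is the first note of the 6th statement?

F#2

With a 3-note motive the entries are G4, D4, A3, each down a 4th from the previous.
Continuing: E3 → B2 → F#2. Statement 6 starts on F#2.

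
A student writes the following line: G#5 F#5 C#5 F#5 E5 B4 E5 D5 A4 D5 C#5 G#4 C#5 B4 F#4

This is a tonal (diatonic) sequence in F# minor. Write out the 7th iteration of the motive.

Taking 3-note groups, the heads are G#5, F#5, E5, D5, C#5: the pattern moves down a 2nd.
Extending down a 2nd: B4 → A4.
So cell 7 is A4 G#4 D4.

A4 G#4 D4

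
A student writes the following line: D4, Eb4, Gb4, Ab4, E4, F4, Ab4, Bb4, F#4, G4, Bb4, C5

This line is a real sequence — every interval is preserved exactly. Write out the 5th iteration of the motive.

The 4-note cells begin on D4, E4, F#4 — each up a 2nd from the last.
Continuing the starts: G#4 → A#4.
Statement 5 starts on A#4 and keeps the same exact contour: A#4 B4 D5 E5.

A#4 B4 D5 E5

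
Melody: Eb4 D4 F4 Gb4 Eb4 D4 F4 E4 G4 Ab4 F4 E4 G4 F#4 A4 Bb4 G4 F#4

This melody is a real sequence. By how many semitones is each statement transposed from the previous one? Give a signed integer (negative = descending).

2

Unit = 6 notes; the statements start on Eb4, F4, G4, moving up a 2nd each time.
Counting half-steps from Eb4 to F4: 2.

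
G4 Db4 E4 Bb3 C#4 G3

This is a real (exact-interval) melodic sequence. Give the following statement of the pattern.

With a 2-note motive the entries are G4, E4, C#4, each down a 3rd from the previous.
From A#3 the exact shape gives A#3 E3.

A#3 E3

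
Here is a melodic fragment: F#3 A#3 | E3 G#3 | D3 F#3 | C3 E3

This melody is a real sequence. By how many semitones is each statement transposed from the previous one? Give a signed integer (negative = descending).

-2

Taking 2-note groups, the heads are F#3, E3, D3, C3: the pattern moves down a 2nd.
F#3→E3 is 52 − 54 = -2 semitones.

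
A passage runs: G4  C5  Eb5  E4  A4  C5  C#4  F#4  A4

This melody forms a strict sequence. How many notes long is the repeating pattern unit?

There are 9 notes; a 3-note unit gives 3 cells:
G4 C5 Eb5 | E4 A4 C5 | C#4 F#4 A4
That's a consistent down a 3rd shift per cell, and no other grouping gives one.

3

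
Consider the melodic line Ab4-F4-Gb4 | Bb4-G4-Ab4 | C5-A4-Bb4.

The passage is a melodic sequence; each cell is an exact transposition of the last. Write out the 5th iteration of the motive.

E5 C#5 D5

With a 3-note motive the entries are Ab4, Bb4, C5, each up a 2nd from the previous.
Extending up a 2nd: D5 → E5.
Statement 5 starts on E5 and keeps the same exact contour: E5 C#5 D5.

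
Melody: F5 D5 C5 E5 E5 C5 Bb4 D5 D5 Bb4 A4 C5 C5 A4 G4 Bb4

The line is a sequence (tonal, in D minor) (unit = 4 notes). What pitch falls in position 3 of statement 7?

D4

Grouping in 4s, the 3rd note of each cell is C5, Bb4, A4, G4.
Carrying that down a 2nd forward: F4 → E4 → D4.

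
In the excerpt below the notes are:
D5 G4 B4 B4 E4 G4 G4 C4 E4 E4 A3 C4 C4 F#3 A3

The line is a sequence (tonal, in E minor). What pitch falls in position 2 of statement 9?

E2

Grouping in 3s, the 2nd note of each cell is G4, E4, C4, A3, F#3.
Carrying that down a 3rd forward: D3 → B2 → G2 → E2.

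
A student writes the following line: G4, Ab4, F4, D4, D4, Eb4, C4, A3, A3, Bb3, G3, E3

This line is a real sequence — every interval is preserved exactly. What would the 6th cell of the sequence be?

Unit = 4 notes; the statements start on G4, D4, A3, moving down a 4th each time.
Carrying on: E3 → B2 → F#2.
So cell 6 is F#2 G2 E2 C#2.

F#2 G2 E2 C#2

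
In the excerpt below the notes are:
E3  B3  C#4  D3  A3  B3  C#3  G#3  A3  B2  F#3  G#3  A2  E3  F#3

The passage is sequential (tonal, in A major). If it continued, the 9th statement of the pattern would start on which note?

Unit = 3 notes; the statements start on E3, D3, C#3, B2, A2, moving down a 2nd each time.
Extending the heads down a 2nd: G#2 → F#2 → E2 → D2.

D2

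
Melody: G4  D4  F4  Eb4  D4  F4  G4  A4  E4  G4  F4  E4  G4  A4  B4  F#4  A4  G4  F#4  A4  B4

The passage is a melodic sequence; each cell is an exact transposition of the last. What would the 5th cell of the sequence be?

Taking 7-note groups, the heads are G4, A4, B4: the pattern moves up a 2nd.
Continuing the starts: C#5 → D#5.
Statement 5 starts on D#5 and keeps the same exact contour: D#5 A#4 C#5 B4 A#4 C#5 D#5.

D#5 A#4 C#5 B4 A#4 C#5 D#5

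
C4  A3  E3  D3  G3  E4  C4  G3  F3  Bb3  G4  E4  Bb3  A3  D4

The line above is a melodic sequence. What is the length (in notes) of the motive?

15 notes total. Splitting into 3 groups of 5:
C4 A3 E3 D3 G3 | E4 C4 G3 F3 Bb3 | G4 E4 Bb3 A3 D4
Each cell is the previous one up a 3rd — so the unit is 5 notes.

5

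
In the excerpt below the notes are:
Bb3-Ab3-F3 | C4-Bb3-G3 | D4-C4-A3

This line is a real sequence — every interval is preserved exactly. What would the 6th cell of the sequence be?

G#4 F#4 D#4

The 3-note cells begin on Bb3, C4, D4 — each up a 2nd from the last.
Extending up a 2nd: E4 → F#4 → G#4.
So cell 6 is G#4 F#4 D#4.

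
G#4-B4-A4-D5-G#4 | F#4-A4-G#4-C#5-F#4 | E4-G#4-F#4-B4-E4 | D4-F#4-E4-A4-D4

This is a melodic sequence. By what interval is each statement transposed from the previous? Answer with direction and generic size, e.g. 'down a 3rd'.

down a 2nd

With a 5-note motive the entries are G#4, F#4, E4, D4, each down a 2nd from the previous.
From G#4 to F#4: down a 2nd.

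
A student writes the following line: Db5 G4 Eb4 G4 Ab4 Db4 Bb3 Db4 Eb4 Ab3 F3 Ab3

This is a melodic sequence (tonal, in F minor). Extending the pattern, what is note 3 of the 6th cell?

Db2

The unit is 4 notes. Position-3 pitches of the 3 shown cells: Eb4, Bb3, F3.
Each moves down a 4th. Continuing: C3 → G2 → Db2.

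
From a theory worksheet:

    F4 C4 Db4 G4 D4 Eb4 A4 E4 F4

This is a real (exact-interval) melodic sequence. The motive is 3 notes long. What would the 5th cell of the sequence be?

Unit = 3 notes; the statements start on F4, G4, A4, moving up a 2nd each time.
Extending up a 2nd: B4 → C#5.
From C#5 the exact shape gives C#5 G#4 A4.

C#5 G#4 A4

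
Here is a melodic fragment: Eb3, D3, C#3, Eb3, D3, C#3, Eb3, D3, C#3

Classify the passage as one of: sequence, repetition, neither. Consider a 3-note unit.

repetition

Each 3-note cell is identical (Eb3 D3 C#3), restated at the same pitch.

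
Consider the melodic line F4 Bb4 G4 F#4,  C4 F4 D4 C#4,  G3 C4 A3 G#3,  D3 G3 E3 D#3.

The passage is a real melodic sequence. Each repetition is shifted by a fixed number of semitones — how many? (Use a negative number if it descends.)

With a 4-note motive the entries are F4, C4, G3, D3, each down a 4th from the previous.
F4 to C4 spans -5 semitones.

-5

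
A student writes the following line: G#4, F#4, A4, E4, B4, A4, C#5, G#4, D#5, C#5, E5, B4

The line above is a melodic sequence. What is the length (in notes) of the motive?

4

12 notes total. Splitting into 3 groups of 4:
G#4 F#4 A4 E4 | B4 A4 C#5 G#4 | D#5 C#5 E5 B4
That's a consistent up a 3rd shift per cell, and no other grouping gives one.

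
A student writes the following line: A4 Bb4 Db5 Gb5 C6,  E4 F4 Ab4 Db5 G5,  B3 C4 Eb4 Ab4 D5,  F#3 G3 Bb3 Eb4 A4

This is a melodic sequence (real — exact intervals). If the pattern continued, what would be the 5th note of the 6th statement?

Grouping in 5s, the 5th note of each cell is C6, G5, D5, A4.
Each moves down a 4th. Continuing: E4 → B3.

B3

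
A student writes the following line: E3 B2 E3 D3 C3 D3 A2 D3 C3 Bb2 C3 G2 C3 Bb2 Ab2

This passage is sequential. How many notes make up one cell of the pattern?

5

Try groups of 5 (3 cells in 15 notes):
E3 B2 E3 D3 C3 | D3 A2 D3 C3 Bb2 | C3 G2 C3 Bb2 Ab2
Every group is a transposition down a 2nd of the one before; no shorter unit works.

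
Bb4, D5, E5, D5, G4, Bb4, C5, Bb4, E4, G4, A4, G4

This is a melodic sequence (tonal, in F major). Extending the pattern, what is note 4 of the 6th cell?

With 4-note cells, note 4 of each statement runs D5, Bb4, G4.
Each moves down a 3rd. Continuing: E4 → C4 → A3.

A3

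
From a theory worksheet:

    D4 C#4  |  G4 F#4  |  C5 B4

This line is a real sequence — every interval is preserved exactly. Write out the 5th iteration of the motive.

With a 2-note motive the entries are D4, G4, C5, each up a 4th from the previous.
Carrying on: F5 → Bb5.
So cell 5 is Bb5 A5.

Bb5 A5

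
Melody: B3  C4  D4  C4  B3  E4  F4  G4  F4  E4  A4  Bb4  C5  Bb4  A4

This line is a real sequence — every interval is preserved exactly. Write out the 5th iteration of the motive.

The 5-note cells begin on B3, E4, A4 — each up a 4th from the last.
Extending up a 4th: D5 → G5.
Statement 5 starts on G5 and keeps the same exact contour: G5 Ab5 Bb5 Ab5 G5.

G5 Ab5 Bb5 Ab5 G5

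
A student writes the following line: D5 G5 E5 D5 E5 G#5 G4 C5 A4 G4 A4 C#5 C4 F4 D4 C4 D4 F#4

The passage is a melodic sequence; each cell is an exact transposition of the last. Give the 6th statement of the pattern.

Eb2 Ab2 F2 Eb2 F2 A2

Unit = 6 notes; the statements start on D5, G4, C4, moving down a 5th each time.
Continuing the starts: F3 → Bb2 → Eb2.
From Eb2 the exact shape gives Eb2 Ab2 F2 Eb2 F2 A2.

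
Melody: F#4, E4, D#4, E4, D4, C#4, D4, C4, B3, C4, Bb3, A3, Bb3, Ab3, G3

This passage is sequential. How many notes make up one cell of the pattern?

Try groups of 3 (5 cells in 15 notes):
F#4 E4 D#4 | E4 D4 C#4 | D4 C4 B3 | C4 Bb3 A3 | Bb3 Ab3 G3
That's a consistent down a 2nd shift per cell, and no other grouping gives one.

3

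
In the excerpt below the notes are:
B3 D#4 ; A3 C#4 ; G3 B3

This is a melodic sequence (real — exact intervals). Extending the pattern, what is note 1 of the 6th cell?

Grouping in 2s, the 1st note of each cell is B3, A3, G3.
Carrying that down a 2nd forward: F3 → Eb3 → Db3.

Db3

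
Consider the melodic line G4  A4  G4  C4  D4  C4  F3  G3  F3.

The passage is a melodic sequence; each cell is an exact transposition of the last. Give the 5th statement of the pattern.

Eb2 F2 Eb2

Taking 3-note groups, the heads are G4, C4, F3: the pattern moves down a 5th.
Extending down a 5th: Bb2 → Eb2.
So cell 5 is Eb2 F2 Eb2.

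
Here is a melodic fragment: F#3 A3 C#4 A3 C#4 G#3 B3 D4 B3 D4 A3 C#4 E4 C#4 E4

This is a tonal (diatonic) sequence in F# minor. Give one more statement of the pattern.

The 5-note cells begin on F#3, G#3, A3 — each up a 2nd from the last.
From B3 the diatonic shape gives B3 D4 F#4 D4 F#4.

B3 D4 F#4 D4 F#4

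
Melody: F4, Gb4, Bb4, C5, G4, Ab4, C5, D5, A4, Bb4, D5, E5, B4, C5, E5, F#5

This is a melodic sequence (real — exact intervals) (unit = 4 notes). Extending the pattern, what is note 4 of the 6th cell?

With 4-note cells, note 4 of each statement runs C5, D5, E5, F#5.
Extending up a 2nd: G#5 → A#5.

A#5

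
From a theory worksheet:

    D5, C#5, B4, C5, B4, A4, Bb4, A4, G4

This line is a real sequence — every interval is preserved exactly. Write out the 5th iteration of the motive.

With a 3-note motive the entries are D5, C5, Bb4, each down a 2nd from the previous.
Carrying on: Ab4 → Gb4.
Statement 5 starts on Gb4 and keeps the same exact contour: Gb4 F4 Eb4.

Gb4 F4 Eb4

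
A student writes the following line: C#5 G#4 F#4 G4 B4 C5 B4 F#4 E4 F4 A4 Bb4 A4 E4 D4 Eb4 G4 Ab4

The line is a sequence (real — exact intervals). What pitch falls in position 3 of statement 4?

The unit is 6 notes. Position-3 pitches of the 3 shown cells: F#4, E4, D4.
Each moves down a 2nd; the next is C4.

C4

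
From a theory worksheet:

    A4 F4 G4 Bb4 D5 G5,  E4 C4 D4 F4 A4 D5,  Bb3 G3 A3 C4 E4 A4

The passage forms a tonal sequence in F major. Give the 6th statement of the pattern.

Taking 6-note groups, the heads are A4, E4, Bb3: the pattern moves down a 4th.
Extending down a 4th: F3 → C3 → G2.
So cell 6 is G2 E2 F2 A2 C3 F3.

G2 E2 F2 A2 C3 F3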